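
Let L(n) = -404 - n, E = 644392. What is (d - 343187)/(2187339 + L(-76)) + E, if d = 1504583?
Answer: 1409293553708/2187011 ≈ 6.4439e+5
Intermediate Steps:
(d - 343187)/(2187339 + L(-76)) + E = (1504583 - 343187)/(2187339 + (-404 - 1*(-76))) + 644392 = 1161396/(2187339 + (-404 + 76)) + 644392 = 1161396/(2187339 - 328) + 644392 = 1161396/2187011 + 644392 = 1409293553708/2187011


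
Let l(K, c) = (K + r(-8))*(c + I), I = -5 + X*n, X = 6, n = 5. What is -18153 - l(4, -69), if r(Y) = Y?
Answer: -18329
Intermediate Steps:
I = 25 (I = -5 + 6*5 = -5 + 30 = 25)
l(K, c) = (-8 + K)*(25 + c) (l(K, c) = (K - 8)*(c + 25) = (-8 + K)*(25 + c))
-18153 - l(4, -69) = -18153 - (-200 - 8*(-69) + 25*4 + 4*(-69)) = -18153 - (-200 + 552 + 100 - 276) = -18153 - 1*176 = -18153 - 176 = -18329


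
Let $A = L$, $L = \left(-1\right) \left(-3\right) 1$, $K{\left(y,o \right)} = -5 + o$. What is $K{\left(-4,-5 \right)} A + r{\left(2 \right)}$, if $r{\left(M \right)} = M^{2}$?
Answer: $-26$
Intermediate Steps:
$L = 3$ ($L = 3 \cdot 1 = 3$)
$A = 3$
$K{\left(-4,-5 \right)} A + r{\left(2 \right)} = \left(-5 - 5\right) 3 + 2^{2} = \left(-10\right) 3 + 4 = -30 + 4 = -26$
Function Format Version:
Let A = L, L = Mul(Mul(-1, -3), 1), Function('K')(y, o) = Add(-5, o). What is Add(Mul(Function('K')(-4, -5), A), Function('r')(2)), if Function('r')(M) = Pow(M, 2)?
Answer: -26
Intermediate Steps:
L = 3 (L = Mul(3, 1) = 3)
A = 3
Add(Mul(Function('K')(-4, -5), A), Function('r')(2)) = Add(Mul(Add(-5, -5), 3), Pow(2, 2)) = Add(Mul(-10, 3), 4) = Add(-30, 4) = -26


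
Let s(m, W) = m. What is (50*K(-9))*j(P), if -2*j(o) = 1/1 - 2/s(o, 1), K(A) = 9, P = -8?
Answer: -1125/4 ≈ -281.25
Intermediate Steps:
j(o) = -1/2 + 1/o (j(o) = -(1/1 - 2/o)/2 = -(1*1 - 2/o)/2 = -(1 - 2/o)/2 = -1/2 + 1/o)
(50*K(-9))*j(P) = (50*9)*((1/2)*(2 - 1*(-8))/(-8)) = 450*((1/2)*(-1/8)*(2 + 8)) = 450*((1/2)*(-1/8)*10) = 450*(-5/8) = -1125/4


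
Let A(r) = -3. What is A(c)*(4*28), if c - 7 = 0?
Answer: -336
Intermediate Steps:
c = 7 (c = 7 + 0 = 7)
A(c)*(4*28) = -12*28 = -3*112 = -336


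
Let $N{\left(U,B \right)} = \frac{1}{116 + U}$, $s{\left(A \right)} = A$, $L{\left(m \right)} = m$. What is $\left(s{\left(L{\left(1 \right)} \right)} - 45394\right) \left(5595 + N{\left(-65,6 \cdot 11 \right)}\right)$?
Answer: $- \frac{4317570326}{17} \approx -2.5397 \cdot 10^{8}$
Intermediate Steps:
$\left(s{\left(L{\left(1 \right)} \right)} - 45394\right) \left(5595 + N{\left(-65,6 \cdot 11 \right)}\right) = \left(1 - 45394\right) \left(5595 + \frac{1}{116 - 65}\right) = - 45393 \left(5595 + \frac{1}{51}\right) = \left(-45393\right) \frac{285346}{51} = - \frac{4317570326}{17}$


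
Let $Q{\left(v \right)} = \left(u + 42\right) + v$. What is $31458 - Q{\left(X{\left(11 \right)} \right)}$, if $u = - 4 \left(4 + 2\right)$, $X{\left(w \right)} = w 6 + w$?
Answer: $31363$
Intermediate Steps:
$X{\left(w \right)} = 7 w$ ($X{\left(w \right)} = 6 w + w = 7 w$)
$u = -24$ ($u = \left(-4\right) 6 = -24$)
$Q{\left(v \right)} = 18 + v$ ($Q{\left(v \right)} = \left(-24 + 42\right) + v = 18 + v$)
$31458 - Q{\left(X{\left(11 \right)} \right)} = 31458 - \left(18 + 7 \cdot 11\right) = 31458 - \left(18 + 77\right) = 31458 - 95 = 31363$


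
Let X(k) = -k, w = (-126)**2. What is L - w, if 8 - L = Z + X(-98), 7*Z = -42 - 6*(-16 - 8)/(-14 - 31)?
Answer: -558584/35 ≈ -15960.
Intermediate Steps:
w = 15876
Z = -226/35 (Z = (-42 - 6*(-16 - 8)/(-14 - 31))/7 = (-42 - (-144)/(-45))/7 = (-42 - (-144)*(-1)/45)/7 = (-42 - 6*8/15)/7 = (-42 - 16/5)/7 = (1/7)*(-226/5) = -226/35 ≈ -6.4571)
L = -2924/35 (L = 8 - (-226/35 - 1*(-98)) = 8 - (-226/35 + 98) = 8 - 1*3204/35 = 8 - 3204/35 = -2924/35 ≈ -83.543)
L - w = -2924/35 - 1*15876 = -2924/35 - 15876 = -558584/35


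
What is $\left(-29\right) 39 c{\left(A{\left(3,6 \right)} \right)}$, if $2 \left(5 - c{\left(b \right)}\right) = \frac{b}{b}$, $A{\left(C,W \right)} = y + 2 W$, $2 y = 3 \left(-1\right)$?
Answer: $- \frac{10179}{2} \approx -5089.5$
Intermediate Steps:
$y = - \frac{3}{2}$ ($y = \frac{3 \left(-1\right)}{2} = \frac{1}{2} \left(-3\right) = - \frac{3}{2} \approx -1.5$)
$A{\left(C,W \right)} = - \frac{3}{2} + 2 W$
$c{\left(b \right)} = \frac{9}{2}$ ($c{\left(b \right)} = 5 - \frac{b \frac{1}{b}}{2} = 5 - \frac{1}{2} = \frac{9}{2}$)
$\left(-29\right) 39 c{\left(A{\left(3,6 \right)} \right)} = \left(-29\right) 39 \cdot \frac{9}{2} = \left(-1131\right) \frac{9}{2} = - \frac{10179}{2}$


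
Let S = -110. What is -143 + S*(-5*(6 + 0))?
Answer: 3157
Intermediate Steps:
-143 + S*(-5*(6 + 0)) = -143 - (-550)*(6 + 0) = -143 - (-550)*6 = -143 - 110*(-30) = -143 + 3300 = 3157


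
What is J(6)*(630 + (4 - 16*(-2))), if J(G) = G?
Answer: 3996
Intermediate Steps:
J(6)*(630 + (4 - 16*(-2))) = 6*(630 + (4 - 16*(-2))) = 6*(630 + (4 + 32)) = 6*(630 + 36) = 6*666 = 3996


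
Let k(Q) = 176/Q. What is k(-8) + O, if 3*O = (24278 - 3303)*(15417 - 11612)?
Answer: 79809809/3 ≈ 2.6603e+7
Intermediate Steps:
O = 79809875/3 (O = ((24278 - 3303)*(15417 - 11612))/3 = (20975*3805)/3 = (⅓)*79809875 = 79809875/3 ≈ 2.6603e+7)
k(-8) + O = 176/(-8) + 79809875/3 = 176*(-⅛) + 79809875/3 = -22 + 79809875/3 = 79809809/3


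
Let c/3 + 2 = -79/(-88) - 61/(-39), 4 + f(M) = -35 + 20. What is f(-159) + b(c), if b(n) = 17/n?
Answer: -10667/1585 ≈ -6.7300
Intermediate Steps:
f(M) = -19 (f(M) = -4 + (-35 + 20) = -4 - 15 = -19)
c = 1585/1144 (c = -6 + 3*(-79/(-88) - 61/(-39)) = -6 + 3*(-79*(-1/88) - 61*(-1/39)) = -6 + 3*(79/88 + 61/39) = -6 + 3*(8449/3432) = -6 + 8449/1144 = 1585/1144 ≈ 1.3855)
f(-159) + b(c) = -19 + 17/(1585/1144) = -19 + 17*(1144/1585) = -19 + 19448/1585 = -10667/1585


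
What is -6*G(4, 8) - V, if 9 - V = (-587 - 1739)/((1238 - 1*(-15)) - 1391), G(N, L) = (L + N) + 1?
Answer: -4840/69 ≈ -70.145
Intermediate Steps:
G(N, L) = 1 + L + N
V = -542/69 (V = 9 - (-587 - 1739)/((1238 - 1*(-15)) - 1391) = 9 - (-2326)/((1238 + 15) - 1391) = 9 - (-2326)/(1253 - 1391) = 9 - (-2326)/(-138) = 9 - (-2326)*(-1)/138 = 9 - 1*1163/69 = 9 - 1163/69 = -542/69 ≈ -7.8551)
-6*G(4, 8) - V = -6*(1 + 8 + 4) - 1*(-542/69) = -6*13 + 542/69 = -78 + 542/69 = -4840/69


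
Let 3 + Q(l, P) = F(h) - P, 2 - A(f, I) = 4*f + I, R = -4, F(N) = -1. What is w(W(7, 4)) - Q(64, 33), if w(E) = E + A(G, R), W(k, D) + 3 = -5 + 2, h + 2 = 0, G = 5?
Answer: 17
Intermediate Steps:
h = -2 (h = -2 + 0 = -2)
A(f, I) = 2 - I - 4*f (A(f, I) = 2 - (4*f + I) = 2 - (I + 4*f) = 2 + (-I - 4*f) = 2 - I - 4*f)
Q(l, P) = -4 - P (Q(l, P) = -3 + (-1 - P) = -4 - P)
W(k, D) = -6 (W(k, D) = -3 + (-5 + 2) = -3 - 3 = -6)
w(E) = -14 + E (w(E) = E + (2 - 1*(-4) - 4*5) = E + (2 + 4 - 20) = E - 14 = -14 + E)
w(W(7, 4)) - Q(64, 33) = (-14 - 6) - (-4 - 1*33) = -20 - (-4 - 33) = -20 - 1*(-37) = -20 + 37 = 17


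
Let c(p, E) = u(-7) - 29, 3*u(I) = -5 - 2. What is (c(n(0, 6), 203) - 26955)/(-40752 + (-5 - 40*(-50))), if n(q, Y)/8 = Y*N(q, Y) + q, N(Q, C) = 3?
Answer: 80959/116271 ≈ 0.69630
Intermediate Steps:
n(q, Y) = 8*q + 24*Y (n(q, Y) = 8*(Y*3 + q) = 8*(3*Y + q) = 8*(q + 3*Y) = 8*q + 24*Y)
u(I) = -7/3 (u(I) = (-5 - 2)/3 = (⅓)*(-7) = -7/3)
c(p, E) = -94/3 (c(p, E) = -7/3 - 29 = -94/3)
(c(n(0, 6), 203) - 26955)/(-40752 + (-5 - 40*(-50))) = (-94/3 - 26955)/(-40752 + (-5 - 40*(-50))) = -80959/(3*(-40752 + (-5 + 2000))) = -80959/(3*(-40752 + 1995)) = -80959/3/(-38757) = -80959/3*(-1/38757) = 80959/116271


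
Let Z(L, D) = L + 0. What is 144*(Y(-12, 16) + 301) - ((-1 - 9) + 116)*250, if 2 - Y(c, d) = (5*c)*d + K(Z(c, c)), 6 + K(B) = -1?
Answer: 156380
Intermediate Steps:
Z(L, D) = L
K(B) = -7 (K(B) = -6 - 1 = -7)
Y(c, d) = 9 - 5*c*d (Y(c, d) = 2 - ((5*c)*d - 7) = 2 - (5*c*d - 7) = 2 - (-7 + 5*c*d) = 2 + (7 - 5*c*d) = 9 - 5*c*d)
144*(Y(-12, 16) + 301) - ((-1 - 9) + 116)*250 = 144*((9 - 5*(-12)*16) + 301) - ((-1 - 9) + 116)*250 = 144*((9 + 960) + 301) - (-10 + 116)*250 = 144*(969 + 301) - 106*250 = 144*1270 - 1*26500 = 182880 - 26500 = 156380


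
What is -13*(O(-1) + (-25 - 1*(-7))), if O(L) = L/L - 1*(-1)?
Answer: 208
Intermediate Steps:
O(L) = 2 (O(L) = 1 + 1 = 2)
-13*(O(-1) + (-25 - 1*(-7))) = -13*(2 + (-25 - 1*(-7))) = -13*(2 + (-25 + 7)) = -13*(2 - 18) = -13*(-16) = 208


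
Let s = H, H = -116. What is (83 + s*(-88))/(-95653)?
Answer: -251/2333 ≈ -0.10759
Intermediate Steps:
s = -116
(83 + s*(-88))/(-95653) = (83 - 116*(-88))/(-95653) = (83 + 10208)*(-1/95653) = 10291*(-1/95653) = -251/2333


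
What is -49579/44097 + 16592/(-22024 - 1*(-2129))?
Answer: -1718031629/877309815 ≈ -1.9583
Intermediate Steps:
-49579/44097 + 16592/(-22024 - 1*(-2129)) = -49579*1/44097 + 16592/(-22024 + 2129) = -49579/44097 + 16592/(-19895) = -49579/44097 + 16592*(-1/19895) = -49579/44097 - 16592/19895 = -1718031629/877309815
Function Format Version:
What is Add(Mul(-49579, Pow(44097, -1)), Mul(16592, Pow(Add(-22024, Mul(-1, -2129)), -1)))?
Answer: Rational(-1718031629, 877309815) ≈ -1.9583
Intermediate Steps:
Add(Mul(-49579, Pow(44097, -1)), Mul(16592, Pow(Add(-22024, Mul(-1, -2129)), -1))) = Add(Mul(-49579, Rational(1, 44097)), Mul(16592, Pow(Add(-22024, 2129), -1))) = Add(Rational(-49579, 44097), Mul(16592, Pow(-19895, -1))) = Add(Rational(-49579, 44097), Mul(16592, Rational(-1, 19895))) = Add(Rational(-49579, 44097), Rational(-16592, 19895)) = Rational(-1718031629, 877309815)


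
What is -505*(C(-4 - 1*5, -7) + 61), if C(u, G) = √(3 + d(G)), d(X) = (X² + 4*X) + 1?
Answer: -33330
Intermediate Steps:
d(X) = 1 + X² + 4*X
C(u, G) = √(4 + G² + 4*G) (C(u, G) = √(3 + (1 + G² + 4*G)) = √(4 + G² + 4*G))
-505*(C(-4 - 1*5, -7) + 61) = -505*(√(4 + (-7)² + 4*(-7)) + 61) = -505*(√(4 + 49 - 28) + 61) = -505*(√25 + 61) = -505*(5 + 61) = -505*66 = -33330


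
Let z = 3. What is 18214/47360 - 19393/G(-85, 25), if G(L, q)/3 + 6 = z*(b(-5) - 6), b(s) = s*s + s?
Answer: -114560671/639360 ≈ -179.18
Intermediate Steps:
b(s) = s + s² (b(s) = s² + s = s + s²)
G(L, q) = 108 (G(L, q) = -18 + 3*(3*(-5*(1 - 5) - 6)) = -18 + 3*(3*(-5*(-4) - 6)) = -18 + 3*(3*(20 - 6)) = -18 + 3*(3*14) = -18 + 3*42 = -18 + 126 = 108)
18214/47360 - 19393/G(-85, 25) = 18214/47360 - 19393/108 = 18214*(1/47360) - 19393*1/108 = 9107/23680 - 19393/108 = -114560671/639360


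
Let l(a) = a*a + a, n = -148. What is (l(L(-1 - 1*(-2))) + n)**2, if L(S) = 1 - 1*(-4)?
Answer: 13924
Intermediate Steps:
L(S) = 5 (L(S) = 1 + 4 = 5)
l(a) = a + a**2 (l(a) = a**2 + a = a + a**2)
(l(L(-1 - 1*(-2))) + n)**2 = (5*(1 + 5) - 148)**2 = (5*6 - 148)**2 = (30 - 148)**2 = (-118)**2 = 13924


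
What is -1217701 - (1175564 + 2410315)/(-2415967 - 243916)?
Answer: -3238938603104/2659883 ≈ -1.2177e+6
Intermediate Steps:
-1217701 - (1175564 + 2410315)/(-2415967 - 243916) = -1217701 - 3585879/(-2659883) = -1217701 - 3585879*(-1)/2659883 = -1217701 - 1*(-3585879/2659883) = -1217701 + 3585879/2659883 = -3238938603104/2659883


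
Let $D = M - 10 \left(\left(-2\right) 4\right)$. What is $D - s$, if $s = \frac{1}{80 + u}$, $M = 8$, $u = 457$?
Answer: $\frac{47255}{537} \approx 87.998$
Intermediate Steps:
$s = \frac{1}{537}$ ($s = \frac{1}{80 + 457} = \frac{1}{537} \approx 0.0018622$)
$D = 88$ ($D = 8 - 10 \left(\left(-2\right) 4\right) = 8 - -80 = 8 + 80 = 88$)
$D - s = 88 - \frac{1}{537} = \frac{47255}{537}$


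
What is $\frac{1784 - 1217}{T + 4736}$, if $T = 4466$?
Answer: $\frac{567}{9202} \approx 0.061617$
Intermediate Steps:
$\frac{1784 - 1217}{T + 4736} = \frac{1784 - 1217}{4466 + 4736} = \frac{567}{9202}$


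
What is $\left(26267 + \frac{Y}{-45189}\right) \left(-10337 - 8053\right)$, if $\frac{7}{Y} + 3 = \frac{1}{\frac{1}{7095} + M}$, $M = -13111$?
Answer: $- \frac{2030599097586460077170}{4203702612801} \approx -4.8305 \cdot 10^{8}$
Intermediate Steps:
$Y = - \frac{651157808}{279074727}$ ($Y = \frac{7}{-3 + \frac{1}{\frac{1}{7095} - 13111}} = \frac{7}{-3 + \frac{1}{- \frac{93022544}{7095}}} = \frac{7}{-3 - \frac{7095}{93022544}} = \frac{7}{- \frac{279074727}{93022544}} = 7 \left(- \frac{93022544}{279074727}\right) = - \frac{651157808}{279074727} \approx -2.3333$)
$\left(26267 + \frac{Y}{-45189}\right) \left(-10337 - 8053\right) = \left(26267 - \frac{651157808}{279074727 \left(-45189\right)}\right) \left(-10337 - 8053\right) = \left(26267 - - \frac{651157808}{12611107838403}\right) \left(-18390\right) = \left(26267 + \frac{651157808}{12611107838403}\right) \left(-18390\right) = \frac{331255970242489409}{12611107838403} \left(-18390\right) = - \frac{2030599097586460077170}{4203702612801}$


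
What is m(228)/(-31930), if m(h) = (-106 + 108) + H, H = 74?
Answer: -38/15965 ≈ -0.0023802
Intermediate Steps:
m(h) = 76 (m(h) = (-106 + 108) + 74 = 2 + 74 = 76)
m(228)/(-31930) = 76/(-31930) = 76*(-1/31930) = -38/15965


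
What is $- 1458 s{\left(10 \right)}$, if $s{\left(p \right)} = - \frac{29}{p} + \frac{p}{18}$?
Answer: $\frac{17091}{5} \approx 3418.2$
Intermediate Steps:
$s{\left(p \right)} = - \frac{29}{p} + \frac{p}{18}$ ($s{\left(p \right)} = - \frac{29}{p} + p \frac{1}{18} = - \frac{29}{p} + \frac{p}{18}$)
$- 1458 s{\left(10 \right)} = - 1458 \left(- \frac{29}{10} + \frac{1}{18} \cdot 10\right) = - 1458 \left(\left(-29\right) \frac{1}{10} + \frac{5}{9}\right) = - 1458 \left(- \frac{29}{10} + \frac{5}{9}\right) = \left(-1458\right) \left(- \frac{211}{90}\right) = \frac{17091}{5}$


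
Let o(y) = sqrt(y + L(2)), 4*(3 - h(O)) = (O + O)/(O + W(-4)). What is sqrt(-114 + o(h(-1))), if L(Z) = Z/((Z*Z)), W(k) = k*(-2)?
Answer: sqrt(-5586 + 35*sqrt(7))/7 ≈ 10.588*I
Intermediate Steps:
W(k) = -2*k
h(O) = 3 - O/(2*(8 + O)) (h(O) = 3 - (O + O)/(4*(O - 2*(-4))) = 3 - 2*O/(4*(O + 8)) = 3 - 2*O/(4*(8 + O)) = 3 - O/(2*(8 + O)))
L(Z) = 1/Z (L(Z) = Z/(Z**2) = Z/Z**2 = 1/Z)
o(y) = sqrt(1/2 + y) (o(y) = sqrt(y + 1/2) = sqrt(1/2 + y))
sqrt(-114 + o(h(-1))) = sqrt(-114 + sqrt(2 + 4*((48 + 5*(-1))/(2*(8 - 1))))/2) = sqrt(-114 + sqrt(2 + 4*((1/2)*(48 - 5)/7))/2) = sqrt(-114 + sqrt(2 + 4*((1/2)*(1/7)*43))/2) = sqrt(-114 + sqrt(2 + 4*(43/14))/2) = sqrt(-114 + sqrt(2 + 86/7)/2) = sqrt(-114 + sqrt(100/7)/2) = sqrt(-114 + (10*sqrt(7)/7)/2) = sqrt(-114 + 5*sqrt(7)/7)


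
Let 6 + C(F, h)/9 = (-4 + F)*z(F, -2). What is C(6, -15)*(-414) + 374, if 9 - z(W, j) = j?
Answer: -59242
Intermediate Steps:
z(W, j) = 9 - j
C(F, h) = -450 + 99*F (C(F, h) = -54 + 9*((-4 + F)*(9 - 1*(-2))) = -54 + 9*((-4 + F)*(9 + 2)) = -54 + 9*((-4 + F)*11) = -54 + 9*(-44 + 11*F) = -54 + (-396 + 99*F) = -450 + 99*F)
C(6, -15)*(-414) + 374 = (-450 + 99*6)*(-414) + 374 = (-450 + 594)*(-414) + 374 = 144*(-414) + 374 = -59616 + 374 = -59242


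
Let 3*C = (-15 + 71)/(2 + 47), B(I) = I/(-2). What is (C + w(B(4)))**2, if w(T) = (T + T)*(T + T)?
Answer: 118336/441 ≈ 268.34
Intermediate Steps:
B(I) = -I/2 (B(I) = I*(-1/2) = -I/2)
w(T) = 4*T**2 (w(T) = (2*T)*(2*T) = 4*T**2)
C = 8/21 (C = ((-15 + 71)/(2 + 47))/3 = (56/49)/3 = (56*(1/49))/3 = (1/3)*(8/7) = 8/21 ≈ 0.38095)
(C + w(B(4)))**2 = (8/21 + 4*(-1/2*4)**2)**2 = (8/21 + 4*(-2)**2)**2 = (8/21 + 4*4)**2 = (8/21 + 16)**2 = (344/21)**2 = 118336/441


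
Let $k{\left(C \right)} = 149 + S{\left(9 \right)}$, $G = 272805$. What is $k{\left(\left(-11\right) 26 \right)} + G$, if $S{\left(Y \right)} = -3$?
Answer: $272951$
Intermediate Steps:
$k{\left(C \right)} = 146$ ($k{\left(C \right)} = 149 - 3 = 146$)
$k{\left(\left(-11\right) 26 \right)} + G = 146 + 272805 = 272951$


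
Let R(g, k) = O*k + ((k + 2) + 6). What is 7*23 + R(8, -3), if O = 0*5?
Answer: 166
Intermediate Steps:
O = 0
R(g, k) = 8 + k (R(g, k) = 0*k + ((k + 2) + 6) = 0 + ((2 + k) + 6) = 0 + (8 + k) = 8 + k)
7*23 + R(8, -3) = 7*23 + (8 - 3) = 161 + 5 = 166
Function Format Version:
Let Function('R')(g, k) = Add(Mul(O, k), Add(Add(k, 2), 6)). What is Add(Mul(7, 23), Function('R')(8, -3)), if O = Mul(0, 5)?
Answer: 166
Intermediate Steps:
O = 0
Function('R')(g, k) = Add(8, k) (Function('R')(g, k) = Add(Mul(0, k), Add(Add(k, 2), 6)) = Add(0, Add(Add(2, k), 6)) = Add(0, Add(8, k)) = Add(8, k))
Add(Mul(7, 23), Function('R')(8, -3)) = Add(Mul(7, 23), Add(8, -3)) = Add(161, 5) = 166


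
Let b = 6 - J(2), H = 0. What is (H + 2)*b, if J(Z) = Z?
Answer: 8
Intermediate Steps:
b = 4 (b = 6 - 1*2 = 6 - 2 = 4)
(H + 2)*b = (0 + 2)*4 = 2*4 = 8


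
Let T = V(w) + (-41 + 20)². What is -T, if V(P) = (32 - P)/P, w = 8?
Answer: -444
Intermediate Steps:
V(P) = (32 - P)/P
T = 444 (T = (32 - 1*8)/8 + (-41 + 20)² = (32 - 8)/8 + (-21)² = (⅛)*24 + 441 = 3 + 441 = 444)
-T = -1*444 = -444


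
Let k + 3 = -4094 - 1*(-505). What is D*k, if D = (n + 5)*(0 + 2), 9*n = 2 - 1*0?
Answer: -337648/9 ≈ -37516.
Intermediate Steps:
k = -3592 (k = -3 + (-4094 - 1*(-505)) = -3 + (-4094 + 505) = -3 - 3589 = -3592)
n = 2/9 (n = (2 - 1*0)/9 = (2 + 0)/9 = (⅑)*2 = 2/9 ≈ 0.22222)
D = 94/9 (D = (2/9 + 5)*(0 + 2) = (47/9)*2 = 94/9 ≈ 10.444)
D*k = (94/9)*(-3592) = -337648/9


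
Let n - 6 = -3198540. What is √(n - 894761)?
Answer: I*√4093295 ≈ 2023.2*I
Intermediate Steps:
n = -3198534 (n = 6 - 3198540 = -3198534)
√(n - 894761) = √(-3198534 - 894761) = √(-4093295) = I*√4093295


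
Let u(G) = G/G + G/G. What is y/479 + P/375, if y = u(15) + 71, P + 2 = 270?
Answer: 155747/179625 ≈ 0.86707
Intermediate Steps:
P = 268 (P = -2 + 270 = 268)
u(G) = 2 (u(G) = 1 + 1 = 2)
y = 73 (y = 2 + 71 = 73)
y/479 + P/375 = 73/479 + 268/375 = 155747/179625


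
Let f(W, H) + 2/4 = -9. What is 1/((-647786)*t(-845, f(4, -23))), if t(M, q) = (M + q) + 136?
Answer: 1/465434241 ≈ 2.1485e-9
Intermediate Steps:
f(W, H) = -19/2 (f(W, H) = -½ - 9 = -19/2)
t(M, q) = 136 + M + q
1/((-647786)*t(-845, f(4, -23))) = 1/((-647786)*(136 - 845 - 19/2)) = -1/(647786*(-1437/2)) = -1/647786*(-2/1437) = 1/465434241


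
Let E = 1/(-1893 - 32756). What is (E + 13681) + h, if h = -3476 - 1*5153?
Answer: 175046747/34649 ≈ 5052.0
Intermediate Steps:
h = -8629 (h = -3476 - 5153 = -8629)
E = -1/34649 (E = 1/(-34649) = -1/34649 ≈ -2.8861e-5)
(E + 13681) + h = (-1/34649 + 13681) - 8629 = 474032968/34649 - 8629 = 175046747/34649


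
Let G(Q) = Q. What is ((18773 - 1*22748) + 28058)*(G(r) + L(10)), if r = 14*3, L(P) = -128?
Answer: -2071138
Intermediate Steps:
r = 42
((18773 - 1*22748) + 28058)*(G(r) + L(10)) = ((18773 - 1*22748) + 28058)*(42 - 128) = ((18773 - 22748) + 28058)*(-86) = (-3975 + 28058)*(-86) = 24083*(-86) = -2071138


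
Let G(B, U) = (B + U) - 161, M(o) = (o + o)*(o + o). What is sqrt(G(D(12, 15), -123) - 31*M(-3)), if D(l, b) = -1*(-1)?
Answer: I*sqrt(1399) ≈ 37.403*I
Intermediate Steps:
M(o) = 4*o**2 (M(o) = (2*o)*(2*o) = 4*o**2)
D(l, b) = 1
G(B, U) = -161 + B + U
sqrt(G(D(12, 15), -123) - 31*M(-3)) = sqrt((-161 + 1 - 123) - 124*(-3)**2) = sqrt(-283 - 124*9) = sqrt(-283 - 31*36) = sqrt(-283 - 1116) = sqrt(-1399) = I*sqrt(1399)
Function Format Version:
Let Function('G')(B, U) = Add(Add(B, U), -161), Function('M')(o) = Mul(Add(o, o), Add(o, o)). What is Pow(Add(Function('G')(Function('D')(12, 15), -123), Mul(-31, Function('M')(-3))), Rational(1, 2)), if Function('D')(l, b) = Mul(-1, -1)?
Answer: Mul(I, Pow(1399, Rational(1, 2))) ≈ Mul(37.403, I)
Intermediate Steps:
Function('M')(o) = Mul(4, Pow(o, 2)) (Function('M')(o) = Mul(Mul(2, o), Mul(2, o)) = Mul(4, Pow(o, 2)))
Function('D')(l, b) = 1
Function('G')(B, U) = Add(-161, B, U)
Pow(Add(Function('G')(Function('D')(12, 15), -123), Mul(-31, Function('M')(-3))), Rational(1, 2)) = Pow(Add(Add(-161, 1, -123), Mul(-31, Mul(4, Pow(-3, 2)))), Rational(1, 2)) = Pow(Add(-283, Mul(-31, Mul(4, 9))), Rational(1, 2)) = Pow(Add(-283, Mul(-31, 36)), Rational(1, 2)) = Pow(Add(-283, -1116), Rational(1, 2)) = Pow(-1399, Rational(1, 2)) = Mul(I, Pow(1399, Rational(1, 2)))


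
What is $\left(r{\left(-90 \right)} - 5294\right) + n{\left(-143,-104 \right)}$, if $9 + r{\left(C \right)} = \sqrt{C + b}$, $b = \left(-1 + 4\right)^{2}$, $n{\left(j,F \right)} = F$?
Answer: $-5407 + 9 i \approx -5407.0 + 9.0 i$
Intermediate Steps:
$b = 9$ ($b = 3^{2} = 9$)
$r{\left(C \right)} = -9 + \sqrt{9 + C}$ ($r{\left(C \right)} = -9 + \sqrt{C + 9} = -9 + \sqrt{9 + C}$)
$\left(r{\left(-90 \right)} - 5294\right) + n{\left(-143,-104 \right)} = \left(\left(-9 + \sqrt{9 - 90}\right) - 5294\right) - 104 = \left(\left(-9 + \sqrt{-81}\right) - 5294\right) - 104 = \left(\left(-9 + 9 i\right) - 5294\right) - 104 = \left(-5303 + 9 i\right) - 104 = -5407 + 9 i$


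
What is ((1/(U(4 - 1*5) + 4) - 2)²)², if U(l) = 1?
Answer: 6561/625 ≈ 10.498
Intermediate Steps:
((1/(U(4 - 1*5) + 4) - 2)²)² = ((1/(1 + 4) - 2)²)² = ((1/5 - 2)²)² = ((⅕ - 2)²)² = ((-9/5)²)² = (81/25)² = 6561/625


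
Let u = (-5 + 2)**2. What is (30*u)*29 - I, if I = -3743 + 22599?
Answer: -11026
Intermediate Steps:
u = 9 (u = (-3)**2 = 9)
I = 18856
(30*u)*29 - I = (30*9)*29 - 1*18856 = 270*29 - 18856 = 7830 - 18856 = -11026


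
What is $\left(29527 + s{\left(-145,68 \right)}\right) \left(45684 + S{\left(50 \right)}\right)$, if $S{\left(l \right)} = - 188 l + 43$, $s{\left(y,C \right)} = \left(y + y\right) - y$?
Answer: $1067359914$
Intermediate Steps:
$s{\left(y,C \right)} = y$ ($s{\left(y,C \right)} = 2 y - y = y$)
$S{\left(l \right)} = 43 - 188 l$
$\left(29527 + s{\left(-145,68 \right)}\right) \left(45684 + S{\left(50 \right)}\right) = \left(29527 - 145\right) \left(45684 + \left(43 - 9400\right)\right) = 29382 \left(45684 + \left(43 - 9400\right)\right) = 29382 \left(45684 - 9357\right) = 29382 \cdot 36327 = 1067359914$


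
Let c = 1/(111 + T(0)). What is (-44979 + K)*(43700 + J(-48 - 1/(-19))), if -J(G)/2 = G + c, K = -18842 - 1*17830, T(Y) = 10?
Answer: -8221171701324/2299 ≈ -3.5760e+9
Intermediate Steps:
c = 1/121 (c = 1/(111 + 10) = 1/121 ≈ 0.0082645)
K = -36672 (K = -18842 - 17830 = -36672)
J(G) = -2/121 - 2*G (J(G) = -2*(G + 1/121) = -2*(1/121 + G) = -2/121 - 2*G)
(-44979 + K)*(43700 + J(-48 - 1/(-19))) = (-44979 - 36672)*(43700 + (-2/121 - 2*(-48 - 1/(-19)))) = -81651*(43700 + (-2/121 - 2*(-48 - 1*(-1/19)))) = -81651*(43700 + (-2/121 - 2*(-48 + 1/19))) = -81651*(43700 + (-2/121 - 2*(-911/19))) = -81651*(43700 + (-2/121 + 1822/19)) = -81651*(43700 + 220424/2299) = -81651*100686724/2299 = -8221171701324/2299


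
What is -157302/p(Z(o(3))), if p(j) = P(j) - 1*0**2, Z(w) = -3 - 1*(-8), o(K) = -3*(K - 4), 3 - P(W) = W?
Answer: 78651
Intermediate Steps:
P(W) = 3 - W
o(K) = 12 - 3*K (o(K) = -3*(-4 + K) = 12 - 3*K)
Z(w) = 5 (Z(w) = -3 + 8 = 5)
p(j) = 3 - j (p(j) = (3 - j) - 1*0**2 = (3 - j) - 1*0 = (3 - j) + 0 = 3 - j)
-157302/p(Z(o(3))) = -157302/(3 - 1*5) = -157302/(3 - 5) = -157302/(-2) = -157302*(-1/2) = 78651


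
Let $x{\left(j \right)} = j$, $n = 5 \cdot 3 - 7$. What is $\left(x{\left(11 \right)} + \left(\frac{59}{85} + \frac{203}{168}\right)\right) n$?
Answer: $\frac{26321}{255} \approx 103.22$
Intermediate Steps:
$n = 8$ ($n = 15 - 7 = 8$)
$\left(x{\left(11 \right)} + \left(\frac{59}{85} + \frac{203}{168}\right)\right) n = \left(11 + \left(\frac{59}{85} + \frac{203}{168}\right)\right) 8 = \left(11 + \left(59 \cdot \frac{1}{85} + 203 \cdot \frac{1}{168}\right)\right) 8 = \left(11 + \left(\frac{59}{85} + \frac{29}{24}\right)\right) 8 = \left(11 + \frac{3881}{2040}\right) 8 = \frac{26321}{2040} \cdot 8 = \frac{26321}{255}$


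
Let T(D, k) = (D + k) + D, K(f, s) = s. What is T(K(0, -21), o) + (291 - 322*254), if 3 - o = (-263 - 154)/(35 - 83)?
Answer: -1304715/16 ≈ -81545.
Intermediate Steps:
o = -91/16 (o = 3 - (-263 - 154)/(35 - 83) = 3 - (-417)/(-48) = 3 - (-417)*(-1)/48 = 3 - 1*139/16 = 3 - 139/16 = -91/16 ≈ -5.6875)
T(D, k) = k + 2*D
T(K(0, -21), o) + (291 - 322*254) = (-91/16 + 2*(-21)) + (291 - 322*254) = (-91/16 - 42) + (291 - 81788) = -763/16 - 81497 = -1304715/16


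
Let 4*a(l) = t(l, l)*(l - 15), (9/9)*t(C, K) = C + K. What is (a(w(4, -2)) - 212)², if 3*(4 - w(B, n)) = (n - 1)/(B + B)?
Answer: 900420049/16384 ≈ 54957.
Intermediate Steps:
t(C, K) = C + K
w(B, n) = 4 - (-1 + n)/(6*B) (w(B, n) = 4 - (n - 1)/(3*(B + B)) = 4 - (-1 + n)/(3*(2*B)) = 4 - (-1 + n)*1/(2*B)/3 = 4 - (-1 + n)/(6*B))
a(l) = l*(-15 + l)/2 (a(l) = ((l + l)*(l - 15))/4 = ((2*l)*(-15 + l))/4 = (2*l*(-15 + l))/4 = l*(-15 + l)/2)
(a(w(4, -2)) - 212)² = (((⅙)*(1 - 1*(-2) + 24*4)/4)*(-15 + (⅙)*(1 - 1*(-2) + 24*4)/4)/2 - 212)² = (((⅙)*(¼)*(1 + 2 + 96))*(-15 + (⅙)*(¼)*(1 + 2 + 96))/2 - 212)² = (((⅙)*(¼)*99)*(-15 + (⅙)*(¼)*99)/2 - 212)² = ((½)*(33/8)*(-15 + 33/8) - 212)² = ((½)*(33/8)*(-87/8) - 212)² = (-2871/128 - 212)² = (-30007/128)² = 900420049/16384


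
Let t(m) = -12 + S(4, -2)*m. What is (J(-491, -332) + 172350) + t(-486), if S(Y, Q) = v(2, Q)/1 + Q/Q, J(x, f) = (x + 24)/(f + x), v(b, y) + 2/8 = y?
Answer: 284669227/1646 ≈ 1.7295e+5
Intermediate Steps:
v(b, y) = -1/4 + y
J(x, f) = (24 + x)/(f + x)
S(Y, Q) = 3/4 + Q (S(Y, Q) = (-1/4 + Q)/1 + Q/Q = (-1/4 + Q)*1 + 1 = (-1/4 + Q) + 1 = 3/4 + Q)
t(m) = -12 - 5*m/4 (t(m) = -12 + (3/4 - 2)*m = -12 - 5*m/4)
(J(-491, -332) + 172350) + t(-486) = ((24 - 491)/(-332 - 491) + 172350) + (-12 - 5/4*(-486)) = (-467/(-823) + 172350) + (-12 + 1215/2) = (-1/823*(-467) + 172350) + 1191/2 = (467/823 + 172350) + 1191/2 = 141844517/823 + 1191/2 = 284669227/1646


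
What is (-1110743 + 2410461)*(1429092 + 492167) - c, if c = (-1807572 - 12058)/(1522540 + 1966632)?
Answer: 4356396811868945547/1744586 ≈ 2.4971e+12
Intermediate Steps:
c = -909815/1744586 (c = -1819630/3489172 = -1819630*1/3489172 = -909815/1744586 ≈ -0.52151)
(-1110743 + 2410461)*(1429092 + 492167) - c = (-1110743 + 2410461)*(1429092 + 492167) - 1*(-909815/1744586) = 1299718*1921259 + 909815/1744586 = 2497094904962 + 909815/1744586 = 4356396811868945547/1744586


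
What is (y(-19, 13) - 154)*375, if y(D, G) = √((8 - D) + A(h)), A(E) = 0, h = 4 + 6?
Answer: -57750 + 1125*√3 ≈ -55801.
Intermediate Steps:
h = 10
y(D, G) = √(8 - D) (y(D, G) = √((8 - D) + 0) = √(8 - D))
(y(-19, 13) - 154)*375 = (√(8 - 1*(-19)) - 154)*375 = (√(8 + 19) - 154)*375 = (√27 - 154)*375 = (3*√3 - 154)*375 = (-154 + 3*√3)*375 = -57750 + 1125*√3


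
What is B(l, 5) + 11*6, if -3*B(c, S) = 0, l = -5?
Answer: 66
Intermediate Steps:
B(c, S) = 0 (B(c, S) = -⅓*0 = 0)
B(l, 5) + 11*6 = 0 + 11*6 = 0 + 66 = 66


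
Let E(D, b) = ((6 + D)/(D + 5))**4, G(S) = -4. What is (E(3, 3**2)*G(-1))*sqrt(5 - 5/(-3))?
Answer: -2187*sqrt(15)/512 ≈ -16.543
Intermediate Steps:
E(D, b) = (6 + D)**4/(5 + D)**4 (E(D, b) = ((6 + D)/(5 + D))**4 = (6 + D)**4/(5 + D)**4)
(E(3, 3**2)*G(-1))*sqrt(5 - 5/(-3)) = (((6 + 3)**4/(5 + 3)**4)*(-4))*sqrt(5 - 5/(-3)) = ((9**4/8**4)*(-4))*sqrt(5 - 5*(-1/3)) = (((1/4096)*6561)*(-4))*sqrt(5 + 5/3) = ((6561/4096)*(-4))*sqrt(20/3) = -2187*sqrt(15)/512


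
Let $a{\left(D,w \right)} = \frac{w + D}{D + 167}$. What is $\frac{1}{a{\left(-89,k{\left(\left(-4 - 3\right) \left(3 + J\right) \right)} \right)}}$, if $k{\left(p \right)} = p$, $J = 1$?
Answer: $- \frac{2}{3} \approx -0.66667$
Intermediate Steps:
$a{\left(D,w \right)} = \frac{D + w}{167 + D}$
$\frac{1}{a{\left(-89,k{\left(\left(-4 - 3\right) \left(3 + J\right) \right)} \right)}} = \frac{1}{\frac{1}{167 - 89} \left(-89 + \left(-4 - 3\right) \left(3 + 1\right)\right)} = \frac{1}{\frac{1}{78} \left(-89 - 28\right)} = \frac{1}{\frac{1}{78} \left(-117\right)} = \frac{1}{- \frac{3}{2}} = - \frac{2}{3}$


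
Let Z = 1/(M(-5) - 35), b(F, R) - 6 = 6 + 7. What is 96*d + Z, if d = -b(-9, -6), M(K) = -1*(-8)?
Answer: -49249/27 ≈ -1824.0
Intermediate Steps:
b(F, R) = 19 (b(F, R) = 6 + (6 + 7) = 6 + 13 = 19)
M(K) = 8
Z = -1/27 (Z = 1/(8 - 35) = 1/(-27) = -1/27 ≈ -0.037037)
d = -19 (d = -1*19 = -19)
96*d + Z = 96*(-19) - 1/27 = -1824 - 1/27 = -49249/27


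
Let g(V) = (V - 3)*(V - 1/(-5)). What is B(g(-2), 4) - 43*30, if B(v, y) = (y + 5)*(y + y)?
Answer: -1218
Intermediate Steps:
g(V) = (-3 + V)*(1/5 + V) (g(V) = (-3 + V)*(V - 1*(-1/5)) = (-3 + V)*(V + 1/5) = (-3 + V)*(1/5 + V))
B(v, y) = 2*y*(5 + y) (B(v, y) = (5 + y)*(2*y) = 2*y*(5 + y))
B(g(-2), 4) - 43*30 = 2*4*(5 + 4) - 43*30 = 2*4*9 - 1290 = 72 - 1290 = -1218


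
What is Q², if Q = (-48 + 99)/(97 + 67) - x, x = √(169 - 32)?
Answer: 3687353/26896 - 51*√137/82 ≈ 129.82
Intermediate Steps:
x = √137 ≈ 11.705
Q = 51/164 - √137 (Q = (-48 + 99)/(97 + 67) - √137 = 51/164 - √137 ≈ -11.394)
Q² = (51/164 - √137)²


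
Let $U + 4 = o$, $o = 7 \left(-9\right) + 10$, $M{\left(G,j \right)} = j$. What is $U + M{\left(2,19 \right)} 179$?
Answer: $3344$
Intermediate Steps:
$o = -53$ ($o = -63 + 10 = -53$)
$U = -57$ ($U = -4 - 53 = -57$)
$U + M{\left(2,19 \right)} 179 = -57 + 19 \cdot 179 = -57 + 3401 = 3344$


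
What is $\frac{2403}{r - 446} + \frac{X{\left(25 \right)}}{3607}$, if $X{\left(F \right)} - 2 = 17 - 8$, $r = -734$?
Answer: $- \frac{8654641}{4256260} \approx -2.0334$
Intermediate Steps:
$X{\left(F \right)} = 11$ ($X{\left(F \right)} = 2 + \left(17 - 8\right) = 2 + 9 = 11$)
$\frac{2403}{r - 446} + \frac{X{\left(25 \right)}}{3607} = \frac{2403}{-734 - 446} + \frac{11}{3607} = \frac{2403}{-734 - 446} + 11 \cdot \frac{1}{3607} = \frac{2403}{-1180} + \frac{11}{3607} = 2403 \left(- \frac{1}{1180}\right) + \frac{11}{3607} = - \frac{2403}{1180} + \frac{11}{3607} = - \frac{8654641}{4256260}$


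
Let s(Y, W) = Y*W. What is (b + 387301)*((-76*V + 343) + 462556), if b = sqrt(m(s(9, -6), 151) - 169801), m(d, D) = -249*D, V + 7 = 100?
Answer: 176543802131 + 4558310*I*sqrt(2074) ≈ 1.7654e+11 + 2.0759e+8*I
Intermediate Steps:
V = 93 (V = -7 + 100 = 93)
s(Y, W) = W*Y
b = 10*I*sqrt(2074) (b = sqrt(-249*151 - 169801) = sqrt(-37599 - 169801) = sqrt(-207400) = 10*I*sqrt(2074) ≈ 455.41*I)
(b + 387301)*((-76*V + 343) + 462556) = (10*I*sqrt(2074) + 387301)*((-76*93 + 343) + 462556) = (387301 + 10*I*sqrt(2074))*((-7068 + 343) + 462556) = (387301 + 10*I*sqrt(2074))*(-6725 + 462556) = (387301 + 10*I*sqrt(2074))*455831 = 176543802131 + 4558310*I*sqrt(2074)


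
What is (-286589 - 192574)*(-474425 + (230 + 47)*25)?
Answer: 224008702500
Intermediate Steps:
(-286589 - 192574)*(-474425 + (230 + 47)*25) = -479163*(-474425 + 277*25) = -479163*(-474425 + 6925) = -479163*(-467500) = 224008702500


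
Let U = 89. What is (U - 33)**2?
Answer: 3136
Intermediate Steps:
(U - 33)**2 = (89 - 33)**2 = 56**2 = 3136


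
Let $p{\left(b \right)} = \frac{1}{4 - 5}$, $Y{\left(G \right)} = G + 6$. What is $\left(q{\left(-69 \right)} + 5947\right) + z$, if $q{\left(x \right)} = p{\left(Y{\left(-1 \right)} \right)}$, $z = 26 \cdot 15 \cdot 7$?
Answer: $8676$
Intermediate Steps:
$Y{\left(G \right)} = 6 + G$
$z = 2730$ ($z = 390 \cdot 7 = 2730$)
$p{\left(b \right)} = -1$ ($p{\left(b \right)} = \frac{1}{-1} = -1$)
$q{\left(x \right)} = -1$
$\left(q{\left(-69 \right)} + 5947\right) + z = \left(-1 + 5947\right) + 2730 = 5946 + 2730 = 8676$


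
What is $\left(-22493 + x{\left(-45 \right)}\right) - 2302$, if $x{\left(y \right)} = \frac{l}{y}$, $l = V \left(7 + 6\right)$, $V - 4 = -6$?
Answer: $- \frac{1115749}{45} \approx -24794.0$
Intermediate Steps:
$V = -2$ ($V = 4 - 6 = -2$)
$l = -26$ ($l = - 2 \left(7 + 6\right) = \left(-2\right) 13 = -26$)
$x{\left(y \right)} = - \frac{26}{y}$
$\left(-22493 + x{\left(-45 \right)}\right) - 2302 = \left(-22493 - \frac{26}{-45}\right) - 2302 = \left(-22493 - - \frac{26}{45}\right) - 2302 = \left(-22493 + \frac{26}{45}\right) - 2302 = - \frac{1012159}{45} - 2302 = - \frac{1115749}{45}$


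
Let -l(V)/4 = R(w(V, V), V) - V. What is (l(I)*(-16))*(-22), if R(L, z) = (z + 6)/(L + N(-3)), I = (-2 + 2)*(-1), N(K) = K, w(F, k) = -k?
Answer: 2816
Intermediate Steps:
I = 0 (I = 0*(-1) = 0)
R(L, z) = (6 + z)/(-3 + L) (R(L, z) = (z + 6)/(L - 3) = (6 + z)/(-3 + L))
l(V) = 4*V - 4*(6 + V)/(-3 - V) (l(V) = -4*((6 + V)/(-3 - V) - V) = -4*(-V + (6 + V)/(-3 - V)) = 4*V - 4*(6 + V)/(-3 - V))
(l(I)*(-16))*(-22) = ((4*(6 + 0² + 4*0)/(3 + 0))*(-16))*(-22) = ((4*(6 + 0 + 0)/3)*(-16))*(-22) = ((4*(⅓)*6)*(-16))*(-22) = (8*(-16))*(-22) = -128*(-22) = 2816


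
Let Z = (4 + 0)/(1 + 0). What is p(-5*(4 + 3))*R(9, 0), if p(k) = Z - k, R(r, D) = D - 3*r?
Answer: -1053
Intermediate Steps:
Z = 4 (Z = 4/1 = 4*1 = 4)
p(k) = 4 - k
p(-5*(4 + 3))*R(9, 0) = (4 - (-5)*(4 + 3))*(0 - 3*9) = (4 - (-5)*7)*(0 - 27) = (4 - 1*(-35))*(-27) = (4 + 35)*(-27) = 39*(-27) = -1053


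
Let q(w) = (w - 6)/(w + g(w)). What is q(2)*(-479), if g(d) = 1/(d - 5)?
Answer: 5748/5 ≈ 1149.6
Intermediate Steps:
g(d) = 1/(-5 + d)
q(w) = (-6 + w)/(w + 1/(-5 + w)) (q(w) = (w - 6)/(w + 1/(-5 + w)) = (-6 + w)/(w + 1/(-5 + w)))
q(2)*(-479) = ((-6 + 2)*(-5 + 2)/(1 + 2*(-5 + 2)))*(-479) = (-4*(-3)/(1 + 2*(-3)))*(-479) = (-4*(-3)/(1 - 6))*(-479) = (-4*(-3)/(-5))*(-479) = -⅕*(-4)*(-3)*(-479) = -12/5*(-479) = 5748/5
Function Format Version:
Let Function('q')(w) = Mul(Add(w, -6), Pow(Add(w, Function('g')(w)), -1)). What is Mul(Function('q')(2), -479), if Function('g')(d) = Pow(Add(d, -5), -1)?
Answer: Rational(5748, 5) ≈ 1149.6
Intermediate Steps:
Function('g')(d) = Pow(Add(-5, d), -1)
Function('q')(w) = Mul(Pow(Add(w, Pow(Add(-5, w), -1)), -1), Add(-6, w)) (Function('q')(w) = Mul(Add(w, -6), Pow(Add(w, Pow(Add(-5, w), -1)), -1)) = Mul(Add(-6, w), Pow(Add(w, Pow(Add(-5, w), -1)), -1)) = Mul(Pow(Add(w, Pow(Add(-5, w), -1)), -1), Add(-6, w)))
Mul(Function('q')(2), -479) = Mul(Mul(Pow(Add(1, Mul(2, Add(-5, 2))), -1), Add(-6, 2), Add(-5, 2)), -479) = Mul(Mul(Pow(Add(1, Mul(2, -3)), -1), -4, -3), -479) = Mul(Mul(Pow(Add(1, -6), -1), -4, -3), -479) = Mul(Mul(Pow(-5, -1), -4, -3), -479) = Mul(Mul(Rational(-1, 5), -4, -3), -479) = Mul(Rational(-12, 5), -479) = Rational(5748, 5)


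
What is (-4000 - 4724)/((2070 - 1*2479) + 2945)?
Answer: -2181/634 ≈ -3.4401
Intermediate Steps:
(-4000 - 4724)/((2070 - 1*2479) + 2945) = -8724/((2070 - 2479) + 2945) = -8724/(-409 + 2945) = -8724/2536 = -8724*1/2536 = -2181/634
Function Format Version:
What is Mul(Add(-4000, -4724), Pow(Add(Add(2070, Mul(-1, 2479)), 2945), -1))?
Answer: Rational(-2181, 634) ≈ -3.4401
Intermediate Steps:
Mul(Add(-4000, -4724), Pow(Add(Add(2070, Mul(-1, 2479)), 2945), -1)) = Mul(-8724, Pow(Add(Add(2070, -2479), 2945), -1)) = Mul(-8724, Pow(Add(-409, 2945), -1)) = Mul(-8724, Pow(2536, -1)) = Mul(-8724, Rational(1, 2536)) = Rational(-2181, 634)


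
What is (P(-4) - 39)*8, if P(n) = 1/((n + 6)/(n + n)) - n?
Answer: -312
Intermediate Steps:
P(n) = -n + 2*n/(6 + n) (P(n) = 1/((6 + n)/((2*n))) - n = 1/((6 + n)*(1/(2*n))) - n = 1/((6 + n)/(2*n)) - n = 2*n/(6 + n) - n = -n + 2*n/(6 + n))
(P(-4) - 39)*8 = (-1*(-4)*(4 - 4)/(6 - 4) - 39)*8 = (-1*(-4)*0/2 - 39)*8 = (-1*(-4)*½*0 - 39)*8 = (0 - 39)*8 = -39*8 = -312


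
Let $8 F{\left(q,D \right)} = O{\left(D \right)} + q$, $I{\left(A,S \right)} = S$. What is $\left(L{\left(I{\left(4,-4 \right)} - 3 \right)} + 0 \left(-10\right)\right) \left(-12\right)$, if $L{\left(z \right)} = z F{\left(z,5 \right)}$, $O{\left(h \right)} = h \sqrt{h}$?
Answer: $- \frac{147}{2} + \frac{105 \sqrt{5}}{2} \approx 43.894$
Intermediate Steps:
$O{\left(h \right)} = h^{\frac{3}{2}}$
$F{\left(q,D \right)} = \frac{q}{8} + \frac{D^{\frac{3}{2}}}{8}$ ($F{\left(q,D \right)} = \frac{D^{\frac{3}{2}} + q}{8} = \frac{q + D^{\frac{3}{2}}}{8} = \frac{q}{8} + \frac{D^{\frac{3}{2}}}{8}$)
$L{\left(z \right)} = z \left(\frac{z}{8} + \frac{5 \sqrt{5}}{8}\right)$ ($L{\left(z \right)} = z \left(\frac{z}{8} + \frac{5^{\frac{3}{2}}}{8}\right) = z \left(\frac{z}{8} + \frac{5 \sqrt{5}}{8}\right)$)
$\left(L{\left(I{\left(4,-4 \right)} - 3 \right)} + 0 \left(-10\right)\right) \left(-12\right) = \left(\frac{\left(-4 - 3\right) \left(\left(-4 - 3\right) + 5 \sqrt{5}\right)}{8} + 0 \left(-10\right)\right) \left(-12\right) = \left(\frac{1}{8} \left(-7\right) \left(-7 + 5 \sqrt{5}\right) + 0\right) \left(-12\right) = \left(\left(\frac{49}{8} - \frac{35 \sqrt{5}}{8}\right) + 0\right) \left(-12\right) = \left(\frac{49}{8} - \frac{35 \sqrt{5}}{8}\right) \left(-12\right) = - \frac{147}{2} + \frac{105 \sqrt{5}}{2}$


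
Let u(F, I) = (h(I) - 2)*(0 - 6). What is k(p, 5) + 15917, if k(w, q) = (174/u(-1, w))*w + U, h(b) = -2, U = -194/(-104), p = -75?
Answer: 399753/26 ≈ 15375.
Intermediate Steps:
U = 97/52 (U = -194*(-1/104) = 97/52 ≈ 1.8654)
u(F, I) = 24 (u(F, I) = (-2 - 2)*(0 - 6) = -4*(-6) = 24)
k(w, q) = 97/52 + 29*w/4 (k(w, q) = (174/24)*w + 97/52 = (174*(1/24))*w + 97/52 = 29*w/4 + 97/52 = 97/52 + 29*w/4)
k(p, 5) + 15917 = (97/52 + (29/4)*(-75)) + 15917 = (97/52 - 2175/4) + 15917 = -14089/26 + 15917 = 399753/26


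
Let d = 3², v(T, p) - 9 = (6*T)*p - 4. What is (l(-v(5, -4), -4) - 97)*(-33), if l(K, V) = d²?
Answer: 528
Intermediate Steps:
v(T, p) = 5 + 6*T*p (v(T, p) = 9 + ((6*T)*p - 4) = 9 + (6*T*p - 4) = 9 + (-4 + 6*T*p) = 5 + 6*T*p)
d = 9
l(K, V) = 81 (l(K, V) = 9² = 81)
(l(-v(5, -4), -4) - 97)*(-33) = (81 - 97)*(-33) = -16*(-33) = 528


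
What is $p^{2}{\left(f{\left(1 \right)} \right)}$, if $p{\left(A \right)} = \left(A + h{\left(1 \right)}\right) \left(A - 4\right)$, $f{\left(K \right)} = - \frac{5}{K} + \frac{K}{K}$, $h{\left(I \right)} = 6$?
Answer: $256$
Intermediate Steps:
$f{\left(K \right)} = 1 - \frac{5}{K}$ ($f{\left(K \right)} = - \frac{5}{K} + 1 = 1 - \frac{5}{K}$)
$p{\left(A \right)} = \left(-4 + A\right) \left(6 + A\right)$ ($p{\left(A \right)} = \left(A + 6\right) \left(A - 4\right) = \left(6 + A\right) \left(-4 + A\right) = \left(-4 + A\right) \left(6 + A\right)$)
$p^{2}{\left(f{\left(1 \right)} \right)} = \left(-24 + \left(\frac{-5 + 1}{1}\right)^{2} + 2 \frac{-5 + 1}{1}\right)^{2} = \left(-24 + \left(1 \left(-4\right)\right)^{2} + 2 \cdot 1 \left(-4\right)\right)^{2} = \left(-24 + \left(-4\right)^{2} + 2 \left(-4\right)\right)^{2} = \left(-24 + 16 - 8\right)^{2} = \left(-16\right)^{2} = 256$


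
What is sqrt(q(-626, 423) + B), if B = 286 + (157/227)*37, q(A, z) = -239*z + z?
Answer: 3*I*sqrt(574619401)/227 ≈ 316.8*I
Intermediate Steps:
q(A, z) = -238*z
B = 70731/227 (B = 286 + (157*(1/227))*37 = 286 + (157/227)*37 = 286 + 5809/227 = 70731/227 ≈ 311.59)
sqrt(q(-626, 423) + B) = sqrt(-238*423 + 70731/227) = sqrt(-100674 + 70731/227) = sqrt(-22782267/227) = 3*I*sqrt(574619401)/227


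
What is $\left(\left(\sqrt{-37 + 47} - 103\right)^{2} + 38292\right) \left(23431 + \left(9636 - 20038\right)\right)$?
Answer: $637261419 - 2683974 \sqrt{10} \approx 6.2877 \cdot 10^{8}$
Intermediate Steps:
$\left(\left(\sqrt{-37 + 47} - 103\right)^{2} + 38292\right) \left(23431 + \left(9636 - 20038\right)\right) = \left(\left(\sqrt{10} - 103\right)^{2} + 38292\right) \left(23431 + \left(9636 - 20038\right)\right) = \left(\left(-103 + \sqrt{10}\right)^{2} + 38292\right) \left(23431 - 10402\right) = \left(38292 + \left(-103 + \sqrt{10}\right)^{2}\right) 13029 = 498906468 + 13029 \left(-103 + \sqrt{10}\right)^{2}$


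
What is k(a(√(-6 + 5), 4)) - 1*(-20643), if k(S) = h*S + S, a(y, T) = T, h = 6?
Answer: 20671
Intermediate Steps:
k(S) = 7*S (k(S) = 6*S + S = 7*S)
k(a(√(-6 + 5), 4)) - 1*(-20643) = 7*4 - 1*(-20643) = 28 + 20643 = 20671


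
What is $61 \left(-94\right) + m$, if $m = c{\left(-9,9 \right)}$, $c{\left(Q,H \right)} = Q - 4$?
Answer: $-5747$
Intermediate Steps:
$c{\left(Q,H \right)} = -4 + Q$ ($c{\left(Q,H \right)} = Q - 4 = -4 + Q$)
$m = -13$ ($m = -4 - 9 = -13$)
$61 \left(-94\right) + m = 61 \left(-94\right) - 13 = -5734 - 13 = -5747$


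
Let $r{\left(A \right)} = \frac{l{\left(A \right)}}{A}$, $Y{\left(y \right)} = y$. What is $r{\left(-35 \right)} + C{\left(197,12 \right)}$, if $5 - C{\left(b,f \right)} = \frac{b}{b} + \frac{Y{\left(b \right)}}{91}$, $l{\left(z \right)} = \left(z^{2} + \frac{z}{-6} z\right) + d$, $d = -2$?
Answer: $- \frac{10637}{390} \approx -27.274$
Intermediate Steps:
$l{\left(z \right)} = -2 + \frac{5 z^{2}}{6}$ ($l{\left(z \right)} = \left(z^{2} + \frac{z}{-6} z\right) - 2 = \left(z^{2} + z \left(- \frac{1}{6}\right) z\right) - 2 = \left(z^{2} + - \frac{z}{6} z\right) - 2 = \left(z^{2} - \frac{z^{2}}{6}\right) - 2 = \frac{5 z^{2}}{6} - 2 = -2 + \frac{5 z^{2}}{6}$)
$C{\left(b,f \right)} = 4 - \frac{b}{91}$ ($C{\left(b,f \right)} = 5 - \left(\frac{b}{b} + \frac{b}{91}\right) = 5 - \left(1 + b \frac{1}{91}\right) = 5 - \left(1 + \frac{b}{91}\right) = 4 - \frac{b}{91}$)
$r{\left(A \right)} = \frac{-2 + \frac{5 A^{2}}{6}}{A}$
$r{\left(-35 \right)} + C{\left(197,12 \right)} = \left(- \frac{2}{-35} + \frac{5}{6} \left(-35\right)\right) + \left(4 - \frac{197}{91}\right) = \left(\left(-2\right) \left(- \frac{1}{35}\right) - \frac{175}{6}\right) + \left(4 - \frac{197}{91}\right) = \left(\frac{2}{35} - \frac{175}{6}\right) + \frac{167}{91} = - \frac{6113}{210} + \frac{167}{91} = - \frac{10637}{390}$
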